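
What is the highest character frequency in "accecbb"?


Input: accecbb
Character counts:
  'a': 1
  'b': 2
  'c': 3
  'e': 1
Maximum frequency: 3

3


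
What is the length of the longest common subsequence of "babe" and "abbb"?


LCS of "babe" and "abbb"
DP table:
           a    b    b    b
      0    0    0    0    0
  b   0    0    1    1    1
  a   0    1    1    1    1
  b   0    1    2    2    2
  e   0    1    2    2    2
LCS length = dp[4][4] = 2

2


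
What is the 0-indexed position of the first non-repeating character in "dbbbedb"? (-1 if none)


Input: dbbbedb
Character frequencies:
  'b': 4
  'd': 2
  'e': 1
Scanning left to right for freq == 1:
  Position 0 ('d'): freq=2, skip
  Position 1 ('b'): freq=4, skip
  Position 2 ('b'): freq=4, skip
  Position 3 ('b'): freq=4, skip
  Position 4 ('e'): unique! => answer = 4

4


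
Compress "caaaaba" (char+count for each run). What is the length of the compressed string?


Input: caaaaba
Runs:
  'c' x 1 => "c1"
  'a' x 4 => "a4"
  'b' x 1 => "b1"
  'a' x 1 => "a1"
Compressed: "c1a4b1a1"
Compressed length: 8

8


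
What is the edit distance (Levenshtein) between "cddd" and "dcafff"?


Computing edit distance: "cddd" -> "dcafff"
DP table:
           d    c    a    f    f    f
      0    1    2    3    4    5    6
  c   1    1    1    2    3    4    5
  d   2    1    2    2    3    4    5
  d   3    2    2    3    3    4    5
  d   4    3    3    3    4    4    5
Edit distance = dp[4][6] = 5

5


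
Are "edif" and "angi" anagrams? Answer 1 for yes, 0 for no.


Strings: "edif", "angi"
Sorted first:  defi
Sorted second: agin
Differ at position 0: 'd' vs 'a' => not anagrams

0


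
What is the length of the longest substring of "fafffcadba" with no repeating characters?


Input: "fafffcadba"
Sliding window (track last position of each char):
  Position 0 ('f'): window [0,0] length 1 -- new best
  Position 1 ('a'): window [0,1] length 2 -- new best
  Position 2 ('f'): repeat (last at 0), move window start to 1
  Position 2 ('f'): window [1,2] length 2
  Position 3 ('f'): repeat (last at 2), move window start to 3
  Position 3 ('f'): window [3,3] length 1
  Position 4 ('f'): repeat (last at 3), move window start to 4
  Position 4 ('f'): window [4,4] length 1
  Position 5 ('c'): window [4,5] length 2
  Position 6 ('a'): window [4,6] length 3 -- new best
  Position 7 ('d'): window [4,7] length 4 -- new best
  Position 8 ('b'): window [4,8] length 5 -- new best
  Position 9 ('a'): repeat (last at 6), move window start to 7
  Position 9 ('a'): window [7,9] length 3
Longest substring with no repeats: "fcadb" with length 5

5


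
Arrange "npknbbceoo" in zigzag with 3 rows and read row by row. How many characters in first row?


Zigzag "npknbbceoo" into 3 rows:
Placing characters:
  'n' => row 0
  'p' => row 1
  'k' => row 2
  'n' => row 1
  'b' => row 0
  'b' => row 1
  'c' => row 2
  'e' => row 1
  'o' => row 0
  'o' => row 1
Rows:
  Row 0: "nbo"
  Row 1: "pnbeo"
  Row 2: "kc"
First row length: 3

3


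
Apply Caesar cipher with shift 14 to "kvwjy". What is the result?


Caesar cipher: shift "kvwjy" by 14
  'k' (pos 10) + 14 = pos 24 = 'y'
  'v' (pos 21) + 14 = pos 9 = 'j'
  'w' (pos 22) + 14 = pos 10 = 'k'
  'j' (pos 9) + 14 = pos 23 = 'x'
  'y' (pos 24) + 14 = pos 12 = 'm'
Result: yjkxm

yjkxm


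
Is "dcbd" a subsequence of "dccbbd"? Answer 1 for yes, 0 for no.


Check if "dcbd" is a subsequence of "dccbbd"
Greedy scan:
  Position 0 ('d'): matches sub[0] = 'd'
  Position 1 ('c'): matches sub[1] = 'c'
  Position 2 ('c'): no match needed
  Position 3 ('b'): matches sub[2] = 'b'
  Position 4 ('b'): no match needed
  Position 5 ('d'): matches sub[3] = 'd'
All 4 characters matched => is a subsequence

1


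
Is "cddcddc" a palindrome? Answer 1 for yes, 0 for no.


Input: cddcddc
Reversed: cddcddc
  Compare pos 0 ('c') with pos 6 ('c'): match
  Compare pos 1 ('d') with pos 5 ('d'): match
  Compare pos 2 ('d') with pos 4 ('d'): match
Result: palindrome

1


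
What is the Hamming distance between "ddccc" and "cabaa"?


Comparing "ddccc" and "cabaa" position by position:
  Position 0: 'd' vs 'c' => differ
  Position 1: 'd' vs 'a' => differ
  Position 2: 'c' vs 'b' => differ
  Position 3: 'c' vs 'a' => differ
  Position 4: 'c' vs 'a' => differ
Total differences (Hamming distance): 5

5


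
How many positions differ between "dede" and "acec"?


Comparing "dede" and "acec" position by position:
  Position 0: 'd' vs 'a' => DIFFER
  Position 1: 'e' vs 'c' => DIFFER
  Position 2: 'd' vs 'e' => DIFFER
  Position 3: 'e' vs 'c' => DIFFER
Positions that differ: 4

4


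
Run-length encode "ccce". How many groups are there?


Input: ccce
Scanning for consecutive runs:
  Group 1: 'c' x 3 (positions 0-2)
  Group 2: 'e' x 1 (positions 3-3)
Total groups: 2

2


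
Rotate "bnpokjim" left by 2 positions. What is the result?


Input: "bnpokjim", rotate left by 2
First 2 characters: "bn"
Remaining characters: "pokjim"
Concatenate remaining + first: "pokjim" + "bn" = "pokjimbn"

pokjimbn


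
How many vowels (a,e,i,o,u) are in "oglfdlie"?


Input: oglfdlie
Checking each character:
  'o' at position 0: vowel (running total: 1)
  'g' at position 1: consonant
  'l' at position 2: consonant
  'f' at position 3: consonant
  'd' at position 4: consonant
  'l' at position 5: consonant
  'i' at position 6: vowel (running total: 2)
  'e' at position 7: vowel (running total: 3)
Total vowels: 3

3


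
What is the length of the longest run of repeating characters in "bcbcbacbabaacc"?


Input: "bcbcbacbabaacc"
Scanning for longest run:
  Position 1 ('c'): new char, reset run to 1
  Position 2 ('b'): new char, reset run to 1
  Position 3 ('c'): new char, reset run to 1
  Position 4 ('b'): new char, reset run to 1
  Position 5 ('a'): new char, reset run to 1
  Position 6 ('c'): new char, reset run to 1
  Position 7 ('b'): new char, reset run to 1
  Position 8 ('a'): new char, reset run to 1
  Position 9 ('b'): new char, reset run to 1
  Position 10 ('a'): new char, reset run to 1
  Position 11 ('a'): continues run of 'a', length=2
  Position 12 ('c'): new char, reset run to 1
  Position 13 ('c'): continues run of 'c', length=2
Longest run: 'a' with length 2

2


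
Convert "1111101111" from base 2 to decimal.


Input: "1111101111" in base 2
Positional expansion:
  Digit '1' (value 1) x 2^9 = 512
  Digit '1' (value 1) x 2^8 = 256
  Digit '1' (value 1) x 2^7 = 128
  Digit '1' (value 1) x 2^6 = 64
  Digit '1' (value 1) x 2^5 = 32
  Digit '0' (value 0) x 2^4 = 0
  Digit '1' (value 1) x 2^3 = 8
  Digit '1' (value 1) x 2^2 = 4
  Digit '1' (value 1) x 2^1 = 2
  Digit '1' (value 1) x 2^0 = 1
Sum = 1007

1007


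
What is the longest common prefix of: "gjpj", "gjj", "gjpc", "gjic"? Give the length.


Words: gjpj, gjj, gjpc, gjic
  Position 0: all 'g' => match
  Position 1: all 'j' => match
  Position 2: ('p', 'j', 'p', 'i') => mismatch, stop
LCP = "gj" (length 2)

2


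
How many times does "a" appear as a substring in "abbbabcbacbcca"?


Searching for "a" in "abbbabcbacbcca"
Scanning each position:
  Position 0: "a" => MATCH
  Position 1: "b" => no
  Position 2: "b" => no
  Position 3: "b" => no
  Position 4: "a" => MATCH
  Position 5: "b" => no
  Position 6: "c" => no
  Position 7: "b" => no
  Position 8: "a" => MATCH
  Position 9: "c" => no
  Position 10: "b" => no
  Position 11: "c" => no
  Position 12: "c" => no
  Position 13: "a" => MATCH
Total occurrences: 4

4


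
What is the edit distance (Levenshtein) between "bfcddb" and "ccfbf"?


Computing edit distance: "bfcddb" -> "ccfbf"
DP table:
           c    c    f    b    f
      0    1    2    3    4    5
  b   1    1    2    3    3    4
  f   2    2    2    2    3    3
  c   3    2    2    3    3    4
  d   4    3    3    3    4    4
  d   5    4    4    4    4    5
  b   6    5    5    5    4    5
Edit distance = dp[6][5] = 5

5


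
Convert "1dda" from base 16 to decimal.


Input: "1dda" in base 16
Positional expansion:
  Digit '1' (value 1) x 16^3 = 4096
  Digit 'd' (value 13) x 16^2 = 3328
  Digit 'd' (value 13) x 16^1 = 208
  Digit 'a' (value 10) x 16^0 = 10
Sum = 7642

7642


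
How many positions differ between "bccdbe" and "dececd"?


Comparing "bccdbe" and "dececd" position by position:
  Position 0: 'b' vs 'd' => DIFFER
  Position 1: 'c' vs 'e' => DIFFER
  Position 2: 'c' vs 'c' => same
  Position 3: 'd' vs 'e' => DIFFER
  Position 4: 'b' vs 'c' => DIFFER
  Position 5: 'e' vs 'd' => DIFFER
Positions that differ: 5

5


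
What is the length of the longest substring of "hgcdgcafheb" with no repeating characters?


Input: "hgcdgcafheb"
Sliding window (track last position of each char):
  Position 0 ('h'): window [0,0] length 1 -- new best
  Position 1 ('g'): window [0,1] length 2 -- new best
  Position 2 ('c'): window [0,2] length 3 -- new best
  Position 3 ('d'): window [0,3] length 4 -- new best
  Position 4 ('g'): repeat (last at 1), move window start to 2
  Position 4 ('g'): window [2,4] length 3
  Position 5 ('c'): repeat (last at 2), move window start to 3
  Position 5 ('c'): window [3,5] length 3
  Position 6 ('a'): window [3,6] length 4
  Position 7 ('f'): window [3,7] length 5 -- new best
  Position 8 ('h'): window [3,8] length 6 -- new best
  Position 9 ('e'): window [3,9] length 7 -- new best
  Position 10 ('b'): window [3,10] length 8 -- new best
Longest substring with no repeats: "dgcafheb" with length 8

8


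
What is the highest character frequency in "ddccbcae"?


Input: ddccbcae
Character counts:
  'a': 1
  'b': 1
  'c': 3
  'd': 2
  'e': 1
Maximum frequency: 3

3


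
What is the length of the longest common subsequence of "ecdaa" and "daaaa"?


LCS of "ecdaa" and "daaaa"
DP table:
           d    a    a    a    a
      0    0    0    0    0    0
  e   0    0    0    0    0    0
  c   0    0    0    0    0    0
  d   0    1    1    1    1    1
  a   0    1    2    2    2    2
  a   0    1    2    3    3    3
LCS length = dp[5][5] = 3

3


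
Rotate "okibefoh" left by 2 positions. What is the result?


Input: "okibefoh", rotate left by 2
First 2 characters: "ok"
Remaining characters: "ibefoh"
Concatenate remaining + first: "ibefoh" + "ok" = "ibefohok"

ibefohok


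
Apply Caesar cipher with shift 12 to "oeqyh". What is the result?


Caesar cipher: shift "oeqyh" by 12
  'o' (pos 14) + 12 = pos 0 = 'a'
  'e' (pos 4) + 12 = pos 16 = 'q'
  'q' (pos 16) + 12 = pos 2 = 'c'
  'y' (pos 24) + 12 = pos 10 = 'k'
  'h' (pos 7) + 12 = pos 19 = 't'
Result: aqckt

aqckt


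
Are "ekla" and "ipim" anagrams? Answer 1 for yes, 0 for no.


Strings: "ekla", "ipim"
Sorted first:  aekl
Sorted second: iimp
Differ at position 0: 'a' vs 'i' => not anagrams

0


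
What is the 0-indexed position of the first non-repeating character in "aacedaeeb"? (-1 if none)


Input: aacedaeeb
Character frequencies:
  'a': 3
  'b': 1
  'c': 1
  'd': 1
  'e': 3
Scanning left to right for freq == 1:
  Position 0 ('a'): freq=3, skip
  Position 1 ('a'): freq=3, skip
  Position 2 ('c'): unique! => answer = 2

2


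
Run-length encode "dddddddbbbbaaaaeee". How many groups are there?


Input: dddddddbbbbaaaaeee
Scanning for consecutive runs:
  Group 1: 'd' x 7 (positions 0-6)
  Group 2: 'b' x 4 (positions 7-10)
  Group 3: 'a' x 4 (positions 11-14)
  Group 4: 'e' x 3 (positions 15-17)
Total groups: 4

4


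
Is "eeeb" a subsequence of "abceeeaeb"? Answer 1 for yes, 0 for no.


Check if "eeeb" is a subsequence of "abceeeaeb"
Greedy scan:
  Position 0 ('a'): no match needed
  Position 1 ('b'): no match needed
  Position 2 ('c'): no match needed
  Position 3 ('e'): matches sub[0] = 'e'
  Position 4 ('e'): matches sub[1] = 'e'
  Position 5 ('e'): matches sub[2] = 'e'
  Position 6 ('a'): no match needed
  Position 7 ('e'): no match needed
  Position 8 ('b'): matches sub[3] = 'b'
All 4 characters matched => is a subsequence

1


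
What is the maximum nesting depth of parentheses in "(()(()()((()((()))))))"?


Input: "(()(()()((()((()))))))"
Tracking depth:
  Position 0 '(': depth becomes 1
  Position 1 '(': depth becomes 2
  Position 2 ')': depth becomes 1
  Position 3 '(': depth becomes 2
  Position 4 '(': depth becomes 3
  Position 5 ')': depth becomes 2
  Position 6 '(': depth becomes 3
  Position 7 ')': depth becomes 2
  Position 8 '(': depth becomes 3
  Position 9 '(': depth becomes 4
  Position 10 '(': depth becomes 5
  Position 11 ')': depth becomes 4
  Position 12 '(': depth becomes 5
  Position 13 '(': depth becomes 6
  Position 14 '(': depth becomes 7
  Position 15 ')': depth becomes 6
  Position 16 ')': depth becomes 5
  Position 17 ')': depth becomes 4
  Position 18 ')': depth becomes 3
  Position 19 ')': depth becomes 2
  Position 20 ')': depth becomes 1
  Position 21 ')': depth becomes 0
Maximum depth reached: 7

7


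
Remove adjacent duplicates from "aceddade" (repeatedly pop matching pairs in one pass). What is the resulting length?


Input: aceddade
Stack-based adjacent duplicate removal:
  Read 'a': push. Stack: a
  Read 'c': push. Stack: ac
  Read 'e': push. Stack: ace
  Read 'd': push. Stack: aced
  Read 'd': matches stack top 'd' => pop. Stack: ace
  Read 'a': push. Stack: acea
  Read 'd': push. Stack: acead
  Read 'e': push. Stack: aceade
Final stack: "aceade" (length 6)

6


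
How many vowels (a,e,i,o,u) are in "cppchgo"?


Input: cppchgo
Checking each character:
  'c' at position 0: consonant
  'p' at position 1: consonant
  'p' at position 2: consonant
  'c' at position 3: consonant
  'h' at position 4: consonant
  'g' at position 5: consonant
  'o' at position 6: vowel (running total: 1)
Total vowels: 1

1


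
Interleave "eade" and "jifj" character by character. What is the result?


Interleaving "eade" and "jifj":
  Position 0: 'e' from first, 'j' from second => "ej"
  Position 1: 'a' from first, 'i' from second => "ai"
  Position 2: 'd' from first, 'f' from second => "df"
  Position 3: 'e' from first, 'j' from second => "ej"
Result: ejaidfej

ejaidfej


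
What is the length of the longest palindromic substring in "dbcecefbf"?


Input: "dbcecefbf"
Checking substrings for palindromes:
  [2:5] "cec" (len 3) => palindrome
  [3:6] "ece" (len 3) => palindrome
  [6:9] "fbf" (len 3) => palindrome
Longest palindromic substring: "cec" with length 3

3


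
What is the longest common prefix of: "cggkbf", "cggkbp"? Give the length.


Words: cggkbf, cggkbp
  Position 0: all 'c' => match
  Position 1: all 'g' => match
  Position 2: all 'g' => match
  Position 3: all 'k' => match
  Position 4: all 'b' => match
  Position 5: ('f', 'p') => mismatch, stop
LCP = "cggkb" (length 5)

5


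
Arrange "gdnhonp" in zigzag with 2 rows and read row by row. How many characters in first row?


Zigzag "gdnhonp" into 2 rows:
Placing characters:
  'g' => row 0
  'd' => row 1
  'n' => row 0
  'h' => row 1
  'o' => row 0
  'n' => row 1
  'p' => row 0
Rows:
  Row 0: "gnop"
  Row 1: "dhn"
First row length: 4

4


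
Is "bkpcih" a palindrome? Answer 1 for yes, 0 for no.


Input: bkpcih
Reversed: hicpkb
  Compare pos 0 ('b') with pos 5 ('h'): MISMATCH
  Compare pos 1 ('k') with pos 4 ('i'): MISMATCH
  Compare pos 2 ('p') with pos 3 ('c'): MISMATCH
Result: not a palindrome

0


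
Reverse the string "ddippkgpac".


Input: ddippkgpac
Reading characters right to left:
  Position 9: 'c'
  Position 8: 'a'
  Position 7: 'p'
  Position 6: 'g'
  Position 5: 'k'
  Position 4: 'p'
  Position 3: 'p'
  Position 2: 'i'
  Position 1: 'd'
  Position 0: 'd'
Reversed: capgkppidd

capgkppidd


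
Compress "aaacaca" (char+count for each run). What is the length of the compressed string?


Input: aaacaca
Runs:
  'a' x 3 => "a3"
  'c' x 1 => "c1"
  'a' x 1 => "a1"
  'c' x 1 => "c1"
  'a' x 1 => "a1"
Compressed: "a3c1a1c1a1"
Compressed length: 10

10


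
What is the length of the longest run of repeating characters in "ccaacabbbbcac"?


Input: "ccaacabbbbcac"
Scanning for longest run:
  Position 1 ('c'): continues run of 'c', length=2
  Position 2 ('a'): new char, reset run to 1
  Position 3 ('a'): continues run of 'a', length=2
  Position 4 ('c'): new char, reset run to 1
  Position 5 ('a'): new char, reset run to 1
  Position 6 ('b'): new char, reset run to 1
  Position 7 ('b'): continues run of 'b', length=2
  Position 8 ('b'): continues run of 'b', length=3
  Position 9 ('b'): continues run of 'b', length=4
  Position 10 ('c'): new char, reset run to 1
  Position 11 ('a'): new char, reset run to 1
  Position 12 ('c'): new char, reset run to 1
Longest run: 'b' with length 4

4


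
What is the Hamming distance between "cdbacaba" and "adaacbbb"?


Comparing "cdbacaba" and "adaacbbb" position by position:
  Position 0: 'c' vs 'a' => differ
  Position 1: 'd' vs 'd' => same
  Position 2: 'b' vs 'a' => differ
  Position 3: 'a' vs 'a' => same
  Position 4: 'c' vs 'c' => same
  Position 5: 'a' vs 'b' => differ
  Position 6: 'b' vs 'b' => same
  Position 7: 'a' vs 'b' => differ
Total differences (Hamming distance): 4

4


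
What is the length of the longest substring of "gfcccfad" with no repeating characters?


Input: "gfcccfad"
Sliding window (track last position of each char):
  Position 0 ('g'): window [0,0] length 1 -- new best
  Position 1 ('f'): window [0,1] length 2 -- new best
  Position 2 ('c'): window [0,2] length 3 -- new best
  Position 3 ('c'): repeat (last at 2), move window start to 3
  Position 3 ('c'): window [3,3] length 1
  Position 4 ('c'): repeat (last at 3), move window start to 4
  Position 4 ('c'): window [4,4] length 1
  Position 5 ('f'): window [4,5] length 2
  Position 6 ('a'): window [4,6] length 3
  Position 7 ('d'): window [4,7] length 4 -- new best
Longest substring with no repeats: "cfad" with length 4

4


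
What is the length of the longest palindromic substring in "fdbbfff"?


Input: "fdbbfff"
Checking substrings for palindromes:
  [4:7] "fff" (len 3) => palindrome
  [2:4] "bb" (len 2) => palindrome
  [4:6] "ff" (len 2) => palindrome
  [5:7] "ff" (len 2) => palindrome
Longest palindromic substring: "fff" with length 3

3


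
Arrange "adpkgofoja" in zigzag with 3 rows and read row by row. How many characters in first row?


Zigzag "adpkgofoja" into 3 rows:
Placing characters:
  'a' => row 0
  'd' => row 1
  'p' => row 2
  'k' => row 1
  'g' => row 0
  'o' => row 1
  'f' => row 2
  'o' => row 1
  'j' => row 0
  'a' => row 1
Rows:
  Row 0: "agj"
  Row 1: "dkooa"
  Row 2: "pf"
First row length: 3

3


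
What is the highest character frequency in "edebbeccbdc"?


Input: edebbeccbdc
Character counts:
  'b': 3
  'c': 3
  'd': 2
  'e': 3
Maximum frequency: 3

3


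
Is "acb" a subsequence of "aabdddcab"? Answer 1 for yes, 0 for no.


Check if "acb" is a subsequence of "aabdddcab"
Greedy scan:
  Position 0 ('a'): matches sub[0] = 'a'
  Position 1 ('a'): no match needed
  Position 2 ('b'): no match needed
  Position 3 ('d'): no match needed
  Position 4 ('d'): no match needed
  Position 5 ('d'): no match needed
  Position 6 ('c'): matches sub[1] = 'c'
  Position 7 ('a'): no match needed
  Position 8 ('b'): matches sub[2] = 'b'
All 3 characters matched => is a subsequence

1


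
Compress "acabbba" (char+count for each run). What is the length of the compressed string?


Input: acabbba
Runs:
  'a' x 1 => "a1"
  'c' x 1 => "c1"
  'a' x 1 => "a1"
  'b' x 3 => "b3"
  'a' x 1 => "a1"
Compressed: "a1c1a1b3a1"
Compressed length: 10

10


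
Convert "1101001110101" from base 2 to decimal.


Input: "1101001110101" in base 2
Positional expansion:
  Digit '1' (value 1) x 2^12 = 4096
  Digit '1' (value 1) x 2^11 = 2048
  Digit '0' (value 0) x 2^10 = 0
  Digit '1' (value 1) x 2^9 = 512
  Digit '0' (value 0) x 2^8 = 0
  Digit '0' (value 0) x 2^7 = 0
  Digit '1' (value 1) x 2^6 = 64
  Digit '1' (value 1) x 2^5 = 32
  Digit '1' (value 1) x 2^4 = 16
  Digit '0' (value 0) x 2^3 = 0
  Digit '1' (value 1) x 2^2 = 4
  Digit '0' (value 0) x 2^1 = 0
  Digit '1' (value 1) x 2^0 = 1
Sum = 6773

6773


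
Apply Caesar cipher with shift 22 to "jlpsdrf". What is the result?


Caesar cipher: shift "jlpsdrf" by 22
  'j' (pos 9) + 22 = pos 5 = 'f'
  'l' (pos 11) + 22 = pos 7 = 'h'
  'p' (pos 15) + 22 = pos 11 = 'l'
  's' (pos 18) + 22 = pos 14 = 'o'
  'd' (pos 3) + 22 = pos 25 = 'z'
  'r' (pos 17) + 22 = pos 13 = 'n'
  'f' (pos 5) + 22 = pos 1 = 'b'
Result: fhloznb

fhloznb


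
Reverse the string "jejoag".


Input: jejoag
Reading characters right to left:
  Position 5: 'g'
  Position 4: 'a'
  Position 3: 'o'
  Position 2: 'j'
  Position 1: 'e'
  Position 0: 'j'
Reversed: gaojej

gaojej


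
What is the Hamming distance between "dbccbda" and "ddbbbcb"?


Comparing "dbccbda" and "ddbbbcb" position by position:
  Position 0: 'd' vs 'd' => same
  Position 1: 'b' vs 'd' => differ
  Position 2: 'c' vs 'b' => differ
  Position 3: 'c' vs 'b' => differ
  Position 4: 'b' vs 'b' => same
  Position 5: 'd' vs 'c' => differ
  Position 6: 'a' vs 'b' => differ
Total differences (Hamming distance): 5

5


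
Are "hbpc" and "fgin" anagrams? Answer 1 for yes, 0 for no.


Strings: "hbpc", "fgin"
Sorted first:  bchp
Sorted second: fgin
Differ at position 0: 'b' vs 'f' => not anagrams

0


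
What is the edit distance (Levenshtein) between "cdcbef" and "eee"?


Computing edit distance: "cdcbef" -> "eee"
DP table:
           e    e    e
      0    1    2    3
  c   1    1    2    3
  d   2    2    2    3
  c   3    3    3    3
  b   4    4    4    4
  e   5    4    4    4
  f   6    5    5    5
Edit distance = dp[6][3] = 5

5


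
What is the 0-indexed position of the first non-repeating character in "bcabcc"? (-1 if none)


Input: bcabcc
Character frequencies:
  'a': 1
  'b': 2
  'c': 3
Scanning left to right for freq == 1:
  Position 0 ('b'): freq=2, skip
  Position 1 ('c'): freq=3, skip
  Position 2 ('a'): unique! => answer = 2

2


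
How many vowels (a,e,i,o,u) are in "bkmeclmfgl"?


Input: bkmeclmfgl
Checking each character:
  'b' at position 0: consonant
  'k' at position 1: consonant
  'm' at position 2: consonant
  'e' at position 3: vowel (running total: 1)
  'c' at position 4: consonant
  'l' at position 5: consonant
  'm' at position 6: consonant
  'f' at position 7: consonant
  'g' at position 8: consonant
  'l' at position 9: consonant
Total vowels: 1

1


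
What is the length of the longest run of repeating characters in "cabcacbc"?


Input: "cabcacbc"
Scanning for longest run:
  Position 1 ('a'): new char, reset run to 1
  Position 2 ('b'): new char, reset run to 1
  Position 3 ('c'): new char, reset run to 1
  Position 4 ('a'): new char, reset run to 1
  Position 5 ('c'): new char, reset run to 1
  Position 6 ('b'): new char, reset run to 1
  Position 7 ('c'): new char, reset run to 1
Longest run: 'c' with length 1

1


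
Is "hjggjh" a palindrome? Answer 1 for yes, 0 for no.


Input: hjggjh
Reversed: hjggjh
  Compare pos 0 ('h') with pos 5 ('h'): match
  Compare pos 1 ('j') with pos 4 ('j'): match
  Compare pos 2 ('g') with pos 3 ('g'): match
Result: palindrome

1


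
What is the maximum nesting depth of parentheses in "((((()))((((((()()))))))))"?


Input: "((((()))((((((()()))))))))"
Tracking depth:
  Position 0 '(': depth becomes 1
  Position 1 '(': depth becomes 2
  Position 2 '(': depth becomes 3
  Position 3 '(': depth becomes 4
  Position 4 '(': depth becomes 5
  Position 5 ')': depth becomes 4
  Position 6 ')': depth becomes 3
  Position 7 ')': depth becomes 2
  Position 8 '(': depth becomes 3
  Position 9 '(': depth becomes 4
  Position 10 '(': depth becomes 5
  Position 11 '(': depth becomes 6
  Position 12 '(': depth becomes 7
  Position 13 '(': depth becomes 8
  Position 14 '(': depth becomes 9
  Position 15 ')': depth becomes 8
  Position 16 '(': depth becomes 9
  Position 17 ')': depth becomes 8
  Position 18 ')': depth becomes 7
  Position 19 ')': depth becomes 6
  Position 20 ')': depth becomes 5
  Position 21 ')': depth becomes 4
  Position 22 ')': depth becomes 3
  Position 23 ')': depth becomes 2
  Position 24 ')': depth becomes 1
  Position 25 ')': depth becomes 0
Maximum depth reached: 9

9


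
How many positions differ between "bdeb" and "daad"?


Comparing "bdeb" and "daad" position by position:
  Position 0: 'b' vs 'd' => DIFFER
  Position 1: 'd' vs 'a' => DIFFER
  Position 2: 'e' vs 'a' => DIFFER
  Position 3: 'b' vs 'd' => DIFFER
Positions that differ: 4

4


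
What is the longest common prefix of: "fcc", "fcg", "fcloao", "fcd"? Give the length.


Words: fcc, fcg, fcloao, fcd
  Position 0: all 'f' => match
  Position 1: all 'c' => match
  Position 2: ('c', 'g', 'l', 'd') => mismatch, stop
LCP = "fc" (length 2)

2


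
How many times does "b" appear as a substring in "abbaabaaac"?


Searching for "b" in "abbaabaaac"
Scanning each position:
  Position 0: "a" => no
  Position 1: "b" => MATCH
  Position 2: "b" => MATCH
  Position 3: "a" => no
  Position 4: "a" => no
  Position 5: "b" => MATCH
  Position 6: "a" => no
  Position 7: "a" => no
  Position 8: "a" => no
  Position 9: "c" => no
Total occurrences: 3

3


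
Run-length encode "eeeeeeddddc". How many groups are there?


Input: eeeeeeddddc
Scanning for consecutive runs:
  Group 1: 'e' x 6 (positions 0-5)
  Group 2: 'd' x 4 (positions 6-9)
  Group 3: 'c' x 1 (positions 10-10)
Total groups: 3

3


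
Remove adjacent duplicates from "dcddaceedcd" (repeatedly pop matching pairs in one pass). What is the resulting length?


Input: dcddaceedcd
Stack-based adjacent duplicate removal:
  Read 'd': push. Stack: d
  Read 'c': push. Stack: dc
  Read 'd': push. Stack: dcd
  Read 'd': matches stack top 'd' => pop. Stack: dc
  Read 'a': push. Stack: dca
  Read 'c': push. Stack: dcac
  Read 'e': push. Stack: dcace
  Read 'e': matches stack top 'e' => pop. Stack: dcac
  Read 'd': push. Stack: dcacd
  Read 'c': push. Stack: dcacdc
  Read 'd': push. Stack: dcacdcd
Final stack: "dcacdcd" (length 7)

7


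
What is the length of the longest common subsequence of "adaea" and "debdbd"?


LCS of "adaea" and "debdbd"
DP table:
           d    e    b    d    b    d
      0    0    0    0    0    0    0
  a   0    0    0    0    0    0    0
  d   0    1    1    1    1    1    1
  a   0    1    1    1    1    1    1
  e   0    1    2    2    2    2    2
  a   0    1    2    2    2    2    2
LCS length = dp[5][6] = 2

2


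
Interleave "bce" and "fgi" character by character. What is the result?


Interleaving "bce" and "fgi":
  Position 0: 'b' from first, 'f' from second => "bf"
  Position 1: 'c' from first, 'g' from second => "cg"
  Position 2: 'e' from first, 'i' from second => "ei"
Result: bfcgei

bfcgei


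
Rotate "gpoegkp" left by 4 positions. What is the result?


Input: "gpoegkp", rotate left by 4
First 4 characters: "gpoe"
Remaining characters: "gkp"
Concatenate remaining + first: "gkp" + "gpoe" = "gkpgpoe"

gkpgpoe


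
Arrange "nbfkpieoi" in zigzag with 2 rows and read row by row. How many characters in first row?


Zigzag "nbfkpieoi" into 2 rows:
Placing characters:
  'n' => row 0
  'b' => row 1
  'f' => row 0
  'k' => row 1
  'p' => row 0
  'i' => row 1
  'e' => row 0
  'o' => row 1
  'i' => row 0
Rows:
  Row 0: "nfpei"
  Row 1: "bkio"
First row length: 5

5


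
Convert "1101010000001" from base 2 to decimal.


Input: "1101010000001" in base 2
Positional expansion:
  Digit '1' (value 1) x 2^12 = 4096
  Digit '1' (value 1) x 2^11 = 2048
  Digit '0' (value 0) x 2^10 = 0
  Digit '1' (value 1) x 2^9 = 512
  Digit '0' (value 0) x 2^8 = 0
  Digit '1' (value 1) x 2^7 = 128
  Digit '0' (value 0) x 2^6 = 0
  Digit '0' (value 0) x 2^5 = 0
  Digit '0' (value 0) x 2^4 = 0
  Digit '0' (value 0) x 2^3 = 0
  Digit '0' (value 0) x 2^2 = 0
  Digit '0' (value 0) x 2^1 = 0
  Digit '1' (value 1) x 2^0 = 1
Sum = 6785

6785


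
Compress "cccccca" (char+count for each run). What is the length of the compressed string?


Input: cccccca
Runs:
  'c' x 6 => "c6"
  'a' x 1 => "a1"
Compressed: "c6a1"
Compressed length: 4

4


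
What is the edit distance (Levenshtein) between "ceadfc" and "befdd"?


Computing edit distance: "ceadfc" -> "befdd"
DP table:
           b    e    f    d    d
      0    1    2    3    4    5
  c   1    1    2    3    4    5
  e   2    2    1    2    3    4
  a   3    3    2    2    3    4
  d   4    4    3    3    2    3
  f   5    5    4    3    3    3
  c   6    6    5    4    4    4
Edit distance = dp[6][5] = 4

4


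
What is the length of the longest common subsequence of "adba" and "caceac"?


LCS of "adba" and "caceac"
DP table:
           c    a    c    e    a    c
      0    0    0    0    0    0    0
  a   0    0    1    1    1    1    1
  d   0    0    1    1    1    1    1
  b   0    0    1    1    1    1    1
  a   0    0    1    1    1    2    2
LCS length = dp[4][6] = 2

2


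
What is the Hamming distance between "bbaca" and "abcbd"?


Comparing "bbaca" and "abcbd" position by position:
  Position 0: 'b' vs 'a' => differ
  Position 1: 'b' vs 'b' => same
  Position 2: 'a' vs 'c' => differ
  Position 3: 'c' vs 'b' => differ
  Position 4: 'a' vs 'd' => differ
Total differences (Hamming distance): 4

4


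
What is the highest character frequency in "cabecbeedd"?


Input: cabecbeedd
Character counts:
  'a': 1
  'b': 2
  'c': 2
  'd': 2
  'e': 3
Maximum frequency: 3

3


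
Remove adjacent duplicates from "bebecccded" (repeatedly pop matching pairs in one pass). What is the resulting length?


Input: bebecccded
Stack-based adjacent duplicate removal:
  Read 'b': push. Stack: b
  Read 'e': push. Stack: be
  Read 'b': push. Stack: beb
  Read 'e': push. Stack: bebe
  Read 'c': push. Stack: bebec
  Read 'c': matches stack top 'c' => pop. Stack: bebe
  Read 'c': push. Stack: bebec
  Read 'd': push. Stack: bebecd
  Read 'e': push. Stack: bebecde
  Read 'd': push. Stack: bebecded
Final stack: "bebecded" (length 8)

8


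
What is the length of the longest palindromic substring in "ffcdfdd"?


Input: "ffcdfdd"
Checking substrings for palindromes:
  [3:6] "dfd" (len 3) => palindrome
  [0:2] "ff" (len 2) => palindrome
  [5:7] "dd" (len 2) => palindrome
Longest palindromic substring: "dfd" with length 3

3


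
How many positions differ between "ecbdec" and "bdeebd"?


Comparing "ecbdec" and "bdeebd" position by position:
  Position 0: 'e' vs 'b' => DIFFER
  Position 1: 'c' vs 'd' => DIFFER
  Position 2: 'b' vs 'e' => DIFFER
  Position 3: 'd' vs 'e' => DIFFER
  Position 4: 'e' vs 'b' => DIFFER
  Position 5: 'c' vs 'd' => DIFFER
Positions that differ: 6

6


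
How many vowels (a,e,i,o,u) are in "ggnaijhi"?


Input: ggnaijhi
Checking each character:
  'g' at position 0: consonant
  'g' at position 1: consonant
  'n' at position 2: consonant
  'a' at position 3: vowel (running total: 1)
  'i' at position 4: vowel (running total: 2)
  'j' at position 5: consonant
  'h' at position 6: consonant
  'i' at position 7: vowel (running total: 3)
Total vowels: 3

3


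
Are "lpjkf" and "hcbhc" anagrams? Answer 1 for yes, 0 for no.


Strings: "lpjkf", "hcbhc"
Sorted first:  fjklp
Sorted second: bcchh
Differ at position 0: 'f' vs 'b' => not anagrams

0


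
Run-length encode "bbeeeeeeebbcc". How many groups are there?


Input: bbeeeeeeebbcc
Scanning for consecutive runs:
  Group 1: 'b' x 2 (positions 0-1)
  Group 2: 'e' x 7 (positions 2-8)
  Group 3: 'b' x 2 (positions 9-10)
  Group 4: 'c' x 2 (positions 11-12)
Total groups: 4

4


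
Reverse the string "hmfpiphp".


Input: hmfpiphp
Reading characters right to left:
  Position 7: 'p'
  Position 6: 'h'
  Position 5: 'p'
  Position 4: 'i'
  Position 3: 'p'
  Position 2: 'f'
  Position 1: 'm'
  Position 0: 'h'
Reversed: phpipfmh

phpipfmh


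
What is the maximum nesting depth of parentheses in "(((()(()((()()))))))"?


Input: "(((()(()((()()))))))"
Tracking depth:
  Position 0 '(': depth becomes 1
  Position 1 '(': depth becomes 2
  Position 2 '(': depth becomes 3
  Position 3 '(': depth becomes 4
  Position 4 ')': depth becomes 3
  Position 5 '(': depth becomes 4
  Position 6 '(': depth becomes 5
  Position 7 ')': depth becomes 4
  Position 8 '(': depth becomes 5
  Position 9 '(': depth becomes 6
  Position 10 '(': depth becomes 7
  Position 11 ')': depth becomes 6
  Position 12 '(': depth becomes 7
  Position 13 ')': depth becomes 6
  Position 14 ')': depth becomes 5
  Position 15 ')': depth becomes 4
  Position 16 ')': depth becomes 3
  Position 17 ')': depth becomes 2
  Position 18 ')': depth becomes 1
  Position 19 ')': depth becomes 0
Maximum depth reached: 7

7


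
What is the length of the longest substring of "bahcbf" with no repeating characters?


Input: "bahcbf"
Sliding window (track last position of each char):
  Position 0 ('b'): window [0,0] length 1 -- new best
  Position 1 ('a'): window [0,1] length 2 -- new best
  Position 2 ('h'): window [0,2] length 3 -- new best
  Position 3 ('c'): window [0,3] length 4 -- new best
  Position 4 ('b'): repeat (last at 0), move window start to 1
  Position 4 ('b'): window [1,4] length 4
  Position 5 ('f'): window [1,5] length 5 -- new best
Longest substring with no repeats: "ahcbf" with length 5

5


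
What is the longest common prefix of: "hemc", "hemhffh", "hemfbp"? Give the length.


Words: hemc, hemhffh, hemfbp
  Position 0: all 'h' => match
  Position 1: all 'e' => match
  Position 2: all 'm' => match
  Position 3: ('c', 'h', 'f') => mismatch, stop
LCP = "hem" (length 3)

3


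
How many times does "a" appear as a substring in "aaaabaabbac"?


Searching for "a" in "aaaabaabbac"
Scanning each position:
  Position 0: "a" => MATCH
  Position 1: "a" => MATCH
  Position 2: "a" => MATCH
  Position 3: "a" => MATCH
  Position 4: "b" => no
  Position 5: "a" => MATCH
  Position 6: "a" => MATCH
  Position 7: "b" => no
  Position 8: "b" => no
  Position 9: "a" => MATCH
  Position 10: "c" => no
Total occurrences: 7

7


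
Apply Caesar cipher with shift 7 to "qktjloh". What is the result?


Caesar cipher: shift "qktjloh" by 7
  'q' (pos 16) + 7 = pos 23 = 'x'
  'k' (pos 10) + 7 = pos 17 = 'r'
  't' (pos 19) + 7 = pos 0 = 'a'
  'j' (pos 9) + 7 = pos 16 = 'q'
  'l' (pos 11) + 7 = pos 18 = 's'
  'o' (pos 14) + 7 = pos 21 = 'v'
  'h' (pos 7) + 7 = pos 14 = 'o'
Result: xraqsvo

xraqsvo


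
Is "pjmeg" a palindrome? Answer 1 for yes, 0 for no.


Input: pjmeg
Reversed: gemjp
  Compare pos 0 ('p') with pos 4 ('g'): MISMATCH
  Compare pos 1 ('j') with pos 3 ('e'): MISMATCH
Result: not a palindrome

0


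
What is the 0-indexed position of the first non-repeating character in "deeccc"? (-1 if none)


Input: deeccc
Character frequencies:
  'c': 3
  'd': 1
  'e': 2
Scanning left to right for freq == 1:
  Position 0 ('d'): unique! => answer = 0

0


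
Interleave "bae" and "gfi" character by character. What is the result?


Interleaving "bae" and "gfi":
  Position 0: 'b' from first, 'g' from second => "bg"
  Position 1: 'a' from first, 'f' from second => "af"
  Position 2: 'e' from first, 'i' from second => "ei"
Result: bgafei

bgafei


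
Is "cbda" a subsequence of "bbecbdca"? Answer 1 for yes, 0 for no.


Check if "cbda" is a subsequence of "bbecbdca"
Greedy scan:
  Position 0 ('b'): no match needed
  Position 1 ('b'): no match needed
  Position 2 ('e'): no match needed
  Position 3 ('c'): matches sub[0] = 'c'
  Position 4 ('b'): matches sub[1] = 'b'
  Position 5 ('d'): matches sub[2] = 'd'
  Position 6 ('c'): no match needed
  Position 7 ('a'): matches sub[3] = 'a'
All 4 characters matched => is a subsequence

1


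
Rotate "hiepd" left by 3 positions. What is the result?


Input: "hiepd", rotate left by 3
First 3 characters: "hie"
Remaining characters: "pd"
Concatenate remaining + first: "pd" + "hie" = "pdhie"

pdhie


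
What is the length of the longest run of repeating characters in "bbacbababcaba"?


Input: "bbacbababcaba"
Scanning for longest run:
  Position 1 ('b'): continues run of 'b', length=2
  Position 2 ('a'): new char, reset run to 1
  Position 3 ('c'): new char, reset run to 1
  Position 4 ('b'): new char, reset run to 1
  Position 5 ('a'): new char, reset run to 1
  Position 6 ('b'): new char, reset run to 1
  Position 7 ('a'): new char, reset run to 1
  Position 8 ('b'): new char, reset run to 1
  Position 9 ('c'): new char, reset run to 1
  Position 10 ('a'): new char, reset run to 1
  Position 11 ('b'): new char, reset run to 1
  Position 12 ('a'): new char, reset run to 1
Longest run: 'b' with length 2

2


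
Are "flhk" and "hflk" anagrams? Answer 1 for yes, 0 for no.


Strings: "flhk", "hflk"
Sorted first:  fhkl
Sorted second: fhkl
Sorted forms match => anagrams

1


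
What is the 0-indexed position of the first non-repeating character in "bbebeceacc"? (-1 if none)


Input: bbebeceacc
Character frequencies:
  'a': 1
  'b': 3
  'c': 3
  'e': 3
Scanning left to right for freq == 1:
  Position 0 ('b'): freq=3, skip
  Position 1 ('b'): freq=3, skip
  Position 2 ('e'): freq=3, skip
  Position 3 ('b'): freq=3, skip
  Position 4 ('e'): freq=3, skip
  Position 5 ('c'): freq=3, skip
  Position 6 ('e'): freq=3, skip
  Position 7 ('a'): unique! => answer = 7

7


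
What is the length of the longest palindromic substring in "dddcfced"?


Input: "dddcfced"
Checking substrings for palindromes:
  [0:3] "ddd" (len 3) => palindrome
  [3:6] "cfc" (len 3) => palindrome
  [0:2] "dd" (len 2) => palindrome
  [1:3] "dd" (len 2) => palindrome
Longest palindromic substring: "ddd" with length 3

3


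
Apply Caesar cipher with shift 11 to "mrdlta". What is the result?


Caesar cipher: shift "mrdlta" by 11
  'm' (pos 12) + 11 = pos 23 = 'x'
  'r' (pos 17) + 11 = pos 2 = 'c'
  'd' (pos 3) + 11 = pos 14 = 'o'
  'l' (pos 11) + 11 = pos 22 = 'w'
  't' (pos 19) + 11 = pos 4 = 'e'
  'a' (pos 0) + 11 = pos 11 = 'l'
Result: xcowel

xcowel


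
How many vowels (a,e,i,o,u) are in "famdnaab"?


Input: famdnaab
Checking each character:
  'f' at position 0: consonant
  'a' at position 1: vowel (running total: 1)
  'm' at position 2: consonant
  'd' at position 3: consonant
  'n' at position 4: consonant
  'a' at position 5: vowel (running total: 2)
  'a' at position 6: vowel (running total: 3)
  'b' at position 7: consonant
Total vowels: 3

3


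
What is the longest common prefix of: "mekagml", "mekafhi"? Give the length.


Words: mekagml, mekafhi
  Position 0: all 'm' => match
  Position 1: all 'e' => match
  Position 2: all 'k' => match
  Position 3: all 'a' => match
  Position 4: ('g', 'f') => mismatch, stop
LCP = "meka" (length 4)

4


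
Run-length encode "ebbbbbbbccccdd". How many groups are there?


Input: ebbbbbbbccccdd
Scanning for consecutive runs:
  Group 1: 'e' x 1 (positions 0-0)
  Group 2: 'b' x 7 (positions 1-7)
  Group 3: 'c' x 4 (positions 8-11)
  Group 4: 'd' x 2 (positions 12-13)
Total groups: 4

4


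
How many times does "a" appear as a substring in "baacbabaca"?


Searching for "a" in "baacbabaca"
Scanning each position:
  Position 0: "b" => no
  Position 1: "a" => MATCH
  Position 2: "a" => MATCH
  Position 3: "c" => no
  Position 4: "b" => no
  Position 5: "a" => MATCH
  Position 6: "b" => no
  Position 7: "a" => MATCH
  Position 8: "c" => no
  Position 9: "a" => MATCH
Total occurrences: 5

5


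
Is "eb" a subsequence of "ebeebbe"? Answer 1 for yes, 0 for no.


Check if "eb" is a subsequence of "ebeebbe"
Greedy scan:
  Position 0 ('e'): matches sub[0] = 'e'
  Position 1 ('b'): matches sub[1] = 'b'
  Position 2 ('e'): no match needed
  Position 3 ('e'): no match needed
  Position 4 ('b'): no match needed
  Position 5 ('b'): no match needed
  Position 6 ('e'): no match needed
All 2 characters matched => is a subsequence

1


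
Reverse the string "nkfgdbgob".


Input: nkfgdbgob
Reading characters right to left:
  Position 8: 'b'
  Position 7: 'o'
  Position 6: 'g'
  Position 5: 'b'
  Position 4: 'd'
  Position 3: 'g'
  Position 2: 'f'
  Position 1: 'k'
  Position 0: 'n'
Reversed: bogbdgfkn

bogbdgfkn


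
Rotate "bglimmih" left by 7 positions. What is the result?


Input: "bglimmih", rotate left by 7
First 7 characters: "bglimmi"
Remaining characters: "h"
Concatenate remaining + first: "h" + "bglimmi" = "hbglimmi"

hbglimmi
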